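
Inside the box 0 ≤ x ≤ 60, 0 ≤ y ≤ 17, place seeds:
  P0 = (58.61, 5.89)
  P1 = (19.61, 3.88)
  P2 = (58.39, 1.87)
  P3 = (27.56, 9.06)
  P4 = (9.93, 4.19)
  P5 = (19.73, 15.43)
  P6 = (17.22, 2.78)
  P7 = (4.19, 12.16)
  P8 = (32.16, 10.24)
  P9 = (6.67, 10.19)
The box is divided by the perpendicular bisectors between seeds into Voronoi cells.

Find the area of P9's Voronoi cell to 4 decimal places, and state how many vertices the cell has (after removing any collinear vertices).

1. box [0,60]×[0,17]: [(0, 0) (60, 0) (60, 17) (0, 17)]
2. ⊥bis P9·P0 via (32.64,8.04): [(0, 0) (31.9744, 0) (33.3818, 17) (0, 17)]  |A|=555.5274
3. ⊥bis P9·P1 via (13.14,7.035): [(0, 0) (9.7095, 0) (17.9993, 17) (0, 17)]  |A|=235.5246
4. ⊥bis P9·P2 via (32.53,6.03): [(0, 0) (9.7095, 0) (17.9993, 17) (0, 17)]  |A|=235.5246
5. ⊥bis P9·P3 via (17.115,9.625): [(0, 0) (9.7095, 0) (17.4534, 15.8805) (17.5139, 17) (0, 17)]  |A|=235.2529
6. ⊥bis P9·P4 via (8.3,7.19): [(0, 2.6803) (14.9874, 10.8235) (17.4534, 15.8805) (17.5139, 17) (0, 17)]  |A|=162.622
7. ⊥bis P9·P5 via (13.2,12.81): [(0, 2.6803) (14.1743, 10.3817) (11.5189, 17) (0, 17)]  |A|=139.6032
8. ⊥bis P9·P6 via (11.945,6.485): [(0, 2.6803) (14.1743, 10.3817) (11.5189, 17) (0, 17)]  |A|=139.6032
9. ⊥bis P9·P7 via (5.43,11.175): [(0, 4.3393) (0, 2.6803) (14.1743, 10.3817) (11.5189, 17) (10.0571, 17)]  |A|=75.938
10. ⊥bis P9·P8 via (19.415,10.215): [(0, 4.3393) (0, 2.6803) (14.1743, 10.3817) (11.5189, 17) (10.0571, 17)]  |A|=75.938
11. canonical 5-gon: [(0, 4.3393) (0, 2.6803) (14.1743, 10.3817) (11.5189, 17) (10.0571, 17)]
12. shoelace: 75.938

Area of P9's cell: 75.9380 (5 vertices)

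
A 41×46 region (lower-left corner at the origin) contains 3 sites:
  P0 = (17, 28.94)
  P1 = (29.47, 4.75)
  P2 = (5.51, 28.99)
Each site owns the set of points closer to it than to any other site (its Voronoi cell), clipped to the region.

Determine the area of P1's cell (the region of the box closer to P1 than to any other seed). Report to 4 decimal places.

1. box [0,41]×[0,46]: [(0, 0) (41, 0) (41, 46) (0, 46)]
2. ⊥bis P1·P0 via (23.235,16.845): [(0, 4.8673) (0, 0) (41, 0) (41, 26.0029)]  |A|=632.8392
3. ⊥bis P1·P2 via (17.49,16.87): [(11.1752, 10.6281) (0.4229, 0) (41, 0) (41, 26.0029)]  |A|=603.3955
4. canonical 4-gon: [(11.1752, 10.6281) (0.4229, 0) (41, 0) (41, 26.0029)]
5. shoelace: 603.3955

Area of P1's cell: 603.3955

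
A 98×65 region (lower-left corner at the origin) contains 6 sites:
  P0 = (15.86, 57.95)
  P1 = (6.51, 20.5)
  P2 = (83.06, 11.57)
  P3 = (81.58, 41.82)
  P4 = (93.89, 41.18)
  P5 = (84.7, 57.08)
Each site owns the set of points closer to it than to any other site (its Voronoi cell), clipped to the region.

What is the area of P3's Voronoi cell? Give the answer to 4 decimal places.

Area of P3's cell: 1090.7924

1. box [0,98]×[0,65]: [(0, 0) (98, 0) (98, 65) (0, 65)]
2. ⊥bis P3·P0 via (48.72,49.885): [(36.4765, 0) (98, 0) (98, 65) (52.4298, 65)]  |A|=3480.5479
3. ⊥bis P3·P1 via (44.045,31.16): [(44.0875, 31.0104) (52.8945, 0) (98, 0) (98, 65) (52.4298, 65)]  |A|=3225.9835
4. ⊥bis P3·P2 via (82.32,26.695): [(44.0875, 31.0104) (45.8202, 24.9092) (98, 27.4622) (98, 65) (52.4298, 65)]  |A|=1947.7274
5. ⊥bis P3·P4 via (87.735,41.5): [(44.0875, 31.0104) (45.8202, 24.9092) (86.9771, 26.9229) (88.9568, 65) (52.4298, 65)]  |A|=1568.6698
6. ⊥bis P3·P5 via (83.14,49.45): [(50.263, 56.1719) (44.0875, 31.0104) (45.8202, 24.9092) (86.9771, 26.9229) (88.0956, 48.4368)]  |A|=1090.7924
7. canonical 5-gon: [(50.263, 56.1719) (44.0875, 31.0104) (45.8202, 24.9092) (86.9771, 26.9229) (88.0956, 48.4368)]
8. shoelace: 1090.7924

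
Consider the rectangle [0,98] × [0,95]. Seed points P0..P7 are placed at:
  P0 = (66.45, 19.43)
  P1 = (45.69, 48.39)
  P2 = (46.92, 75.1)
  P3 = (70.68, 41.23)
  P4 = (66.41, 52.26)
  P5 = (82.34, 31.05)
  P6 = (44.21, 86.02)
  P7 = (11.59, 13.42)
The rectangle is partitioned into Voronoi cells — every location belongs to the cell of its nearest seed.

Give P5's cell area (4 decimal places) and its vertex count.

Area of P5's cell: 894.0409 (5 vertices)

1. box [0,98]×[0,95]: [(0, 0) (98, 0) (98, 95) (0, 95)]
2. ⊥bis P5·P0 via (74.395,25.24): [(92.8524, 0) (98, 0) (98, 95) (23.3811, 95)]  |A|=3788.9076
3. ⊥bis P5·P1 via (64.015,39.72): [(63.9329, 39.5466) (92.8524, 0) (98, 0) (98, 95) (90.1693, 95)]  |A|=1937.089
4. ⊥bis P5·P2 via (64.63,53.075): [(73.8357, 60.4772) (63.9329, 39.5466) (92.8524, 0) (98, 0) (98, 79.9074)]  |A|=1619.569
5. ⊥bis P5·P3 via (76.51,36.14): [(71.0213, 29.8534) (92.8524, 0) (98, 0) (98, 60.7543)]  |A|=896.3706
6. ⊥bis P5·P4 via (74.375,41.655): [(94.5625, 56.8171) (71.0213, 29.8534) (92.8524, 0) (98, 0) (98, 59.3988)]  |A|=894.0409
7. ⊥bis P5·P6 via (63.275,58.535): [(94.5625, 56.8171) (71.0213, 29.8534) (92.8524, 0) (98, 0) (98, 59.3988)]  |A|=894.0409
8. ⊥bis P5·P7 via (46.965,22.235): [(94.5625, 56.8171) (71.0213, 29.8534) (92.8524, 0) (98, 0) (98, 59.3988)]  |A|=894.0409
9. canonical 5-gon: [(94.5625, 56.8171) (71.0213, 29.8534) (92.8524, 0) (98, 0) (98, 59.3988)]
10. shoelace: 894.0409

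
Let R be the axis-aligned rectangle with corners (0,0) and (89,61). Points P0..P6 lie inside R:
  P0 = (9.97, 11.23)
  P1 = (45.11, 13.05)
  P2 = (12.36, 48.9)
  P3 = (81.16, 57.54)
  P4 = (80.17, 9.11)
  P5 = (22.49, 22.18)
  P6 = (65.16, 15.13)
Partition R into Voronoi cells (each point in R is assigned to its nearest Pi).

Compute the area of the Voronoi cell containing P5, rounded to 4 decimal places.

Area of P5's cell: 746.8198

1. box [0,89]×[0,61]: [(0, 0) (89, 0) (89, 61) (0, 61)]
2. ⊥bis P5·P0 via (16.23,16.705): [(0, 35.262) (30.8402, 0) (89, 0) (89, 61) (0, 61)]  |A|=4885.2557
3. ⊥bis P5·P1 via (33.8,17.615): [(0, 35.262) (28.0006, 3.2467) (51.3113, 61) (0, 61)]  |A|=1842.0361
4. ⊥bis P5·P2 via (17.425,35.54): [(4.1564, 30.5097) (28.0006, 3.2467) (45.3005, 46.1081)]  |A|=746.8198
5. ⊥bis P5·P3 via (51.825,39.86): [(4.1564, 30.5097) (28.0006, 3.2467) (45.3005, 46.1081)]  |A|=746.8198
6. ⊥bis P5·P4 via (51.33,15.645): [(4.1564, 30.5097) (28.0006, 3.2467) (45.3005, 46.1081)]  |A|=746.8198
7. ⊥bis P5·P6 via (43.825,18.655): [(4.1564, 30.5097) (28.0006, 3.2467) (45.3005, 46.1081)]  |A|=746.8198
8. canonical 3-gon: [(4.1564, 30.5097) (28.0006, 3.2467) (45.3005, 46.1081)]
9. shoelace: 746.8198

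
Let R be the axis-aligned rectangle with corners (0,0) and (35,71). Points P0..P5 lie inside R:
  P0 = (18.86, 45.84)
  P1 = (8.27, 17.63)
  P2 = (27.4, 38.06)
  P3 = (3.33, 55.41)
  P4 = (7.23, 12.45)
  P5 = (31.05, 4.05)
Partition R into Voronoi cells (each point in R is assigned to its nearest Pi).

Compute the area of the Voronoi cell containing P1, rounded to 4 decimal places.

1. box [0,35]×[0,71]: [(0, 0) (35, 0) (35, 71) (0, 71)]
2. ⊥bis P1·P0 via (13.565,31.735): [(0, 36.8273) (0, 0) (35, 0) (35, 23.6883)]  |A|=1059.0232
3. ⊥bis P1·P2 via (17.835,27.845): [(13.758, 31.6625) (0, 36.8273) (0, 0) (35, 0) (35, 11.7722)]  |A|=932.4627
4. ⊥bis P1·P3 via (5.8,36.52): [(13.758, 31.6625) (2.1054, 36.0369) (0, 35.7616) (0, 0) (35, 0) (35, 11.7722)]  |A|=931.3409
5. ⊥bis P1·P4 via (7.75,15.04): [(13.758, 31.6625) (2.1054, 36.0369) (0, 35.7616) (0, 16.596) (35, 9.569) (35, 11.7722)]  |A|=473.4544
6. ⊥bis P1·P5 via (19.66,10.84): [(25.512, 20.6565) (13.758, 31.6625) (2.1054, 36.0369) (0, 35.7616) (0, 16.596) (20.623, 12.4555)]  |A|=396.9928
7. canonical 6-gon: [(25.512, 20.6565) (13.758, 31.6625) (2.1054, 36.0369) (0, 35.7616) (0, 16.596) (20.623, 12.4555)]
8. shoelace: 396.9928

Area of P1's cell: 396.9928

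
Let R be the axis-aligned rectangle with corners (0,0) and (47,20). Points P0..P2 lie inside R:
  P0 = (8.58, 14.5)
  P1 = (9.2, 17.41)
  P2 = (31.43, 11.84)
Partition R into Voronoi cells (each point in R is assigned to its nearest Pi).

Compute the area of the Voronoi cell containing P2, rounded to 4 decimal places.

Area of P2's cell: 544.5131

1. box [0,47]×[0,20]: [(0, 0) (47, 0) (47, 20) (0, 20)]
2. ⊥bis P2·P0 via (20.005,13.17): [(18.4719, 0) (47, 0) (47, 20) (20.8001, 20)]  |A|=547.2805
3. ⊥bis P2·P1 via (20.315,14.625): [(20.0524, 13.5768) (18.4719, 0) (47, 0) (47, 20) (21.6618, 20)]  |A|=544.5131
4. canonical 5-gon: [(20.0524, 13.5768) (18.4719, 0) (47, 0) (47, 20) (21.6618, 20)]
5. shoelace: 544.5131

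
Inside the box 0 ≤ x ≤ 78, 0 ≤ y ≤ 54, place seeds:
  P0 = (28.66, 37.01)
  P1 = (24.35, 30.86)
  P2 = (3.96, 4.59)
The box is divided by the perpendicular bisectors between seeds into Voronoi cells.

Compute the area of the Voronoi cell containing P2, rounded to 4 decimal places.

1. box [0,78]×[0,54]: [(0, 0) (78, 0) (78, 54) (0, 54)]
2. ⊥bis P2·P0 via (16.31,20.8): [(0, 33.2262) (0, 0) (43.6111, 0)]  |A|=724.5145
3. ⊥bis P2·P1 via (14.155,17.725): [(0, 28.7117) (0, 0) (36.9915, 0)]  |A|=531.044
4. canonical 3-gon: [(0, 28.7117) (0, 0) (36.9915, 0)]
5. shoelace: 531.044

Area of P2's cell: 531.0440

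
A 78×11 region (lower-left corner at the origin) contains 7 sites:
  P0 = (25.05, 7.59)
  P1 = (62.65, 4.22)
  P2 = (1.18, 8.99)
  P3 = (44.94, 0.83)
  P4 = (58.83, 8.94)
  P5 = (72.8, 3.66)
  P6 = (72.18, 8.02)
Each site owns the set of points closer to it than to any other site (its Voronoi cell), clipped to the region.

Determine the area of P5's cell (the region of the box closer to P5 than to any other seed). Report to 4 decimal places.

Area of P5's cell: 60.9370

1. box [0,78]×[0,11]: [(0, 0) (78, 0) (78, 11) (0, 11)]
2. ⊥bis P5·P0 via (48.925,5.625): [(48.462, 0) (78, 0) (78, 11) (49.3674, 11)]  |A|=319.9382
3. ⊥bis P5·P1 via (67.725,3.94): [(67.5076, 0) (78, 0) (78, 11) (68.1145, 11)]  |A|=112.0782
4. ⊥bis P5·P2 via (36.99,6.325): [(67.5076, 0) (78, 0) (78, 11) (68.1145, 11)]  |A|=112.0782
5. ⊥bis P5·P3 via (58.87,2.245): [(67.5076, 0) (78, 0) (78, 11) (68.1145, 11)]  |A|=112.0782
6. ⊥bis P5·P4 via (65.815,6.3): [(67.5076, 0) (78, 0) (78, 11) (68.1145, 11)]  |A|=112.0782
7. ⊥bis P5·P6 via (72.49,5.84): [(67.793, 5.1721) (67.5076, 0) (78, 0) (78, 6.6235)]  |A|=60.937
8. canonical 4-gon: [(67.793, 5.1721) (67.5076, 0) (78, 0) (78, 6.6235)]
9. shoelace: 60.937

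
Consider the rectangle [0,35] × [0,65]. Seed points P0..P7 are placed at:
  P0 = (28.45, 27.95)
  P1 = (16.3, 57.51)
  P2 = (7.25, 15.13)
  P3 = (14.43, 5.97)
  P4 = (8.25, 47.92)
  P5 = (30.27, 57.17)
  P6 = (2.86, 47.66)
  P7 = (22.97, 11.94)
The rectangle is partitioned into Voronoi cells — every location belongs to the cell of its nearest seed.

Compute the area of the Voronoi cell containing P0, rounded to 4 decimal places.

Area of P0's cell: 426.1638

1. box [0,35]×[0,65]: [(0, 0) (35, 0) (35, 65) (0, 65)]
2. ⊥bis P0·P1 via (22.375,42.73): [(0, 33.5332) (0, 0) (35, 0) (35, 47.9192)]  |A|=1425.4183
3. ⊥bis P0·P2 via (17.85,21.54): [(8.4878, 37.022) (30.8756, 0) (35, 0) (35, 47.9192)]  |A|=711.5689
4. ⊥bis P0·P3 via (21.44,16.96): [(8.4878, 37.022) (20.1045, 17.8119) (35, 8.3107) (35, 47.9192)]  |A|=612.941
5. ⊥bis P0·P4 via (18.35,37.935): [(23.5801, 43.2253) (11.8882, 31.3988) (20.1045, 17.8119) (35, 8.3107) (35, 47.9192)]  |A|=559.9607
6. ⊥bis P0·P5 via (29.36,42.56): [(23.2958, 42.9377) (11.8882, 31.3988) (20.1045, 17.8119) (35, 8.3107) (35, 42.2087)]  |A|=525.5671
7. ⊥bis P0·P6 via (15.655,37.805): [(23.2958, 42.9377) (11.8882, 31.3988) (20.1045, 17.8119) (35, 8.3107) (35, 42.2087)]  |A|=525.5671
8. ⊥bis P0·P7 via (25.71,19.945): [(23.2958, 42.9377) (11.8882, 31.3988) (17.0147, 22.9213) (35, 16.7652) (35, 42.2087)]  |A|=426.1638
9. canonical 5-gon: [(23.2958, 42.9377) (11.8882, 31.3988) (17.0147, 22.9213) (35, 16.7652) (35, 42.2087)]
10. shoelace: 426.1638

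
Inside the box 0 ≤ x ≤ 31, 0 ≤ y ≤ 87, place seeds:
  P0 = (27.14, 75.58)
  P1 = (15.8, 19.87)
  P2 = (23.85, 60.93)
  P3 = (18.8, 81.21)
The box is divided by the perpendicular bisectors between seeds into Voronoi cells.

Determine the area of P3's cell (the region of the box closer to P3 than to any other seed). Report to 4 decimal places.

1. box [0,31]×[0,87]: [(0, 0) (31, 0) (31, 87) (0, 87)]
2. ⊥bis P3·P0 via (22.97,78.395): [(0, 44.3684) (28.7789, 87) (0, 87)]  |A|=613.4452
3. ⊥bis P3·P1 via (17.3,50.54): [(0, 51.3861) (4.586, 51.1618) (28.7789, 87) (0, 87)]  |A|=597.3537
4. ⊥bis P3·P2 via (21.325,71.07): [(0, 65.7598) (17.3584, 70.0823) (28.7789, 87) (0, 87)]  |A|=427.785
5. canonical 4-gon: [(0, 65.7598) (17.3584, 70.0823) (28.7789, 87) (0, 87)]
6. shoelace: 427.785

Area of P3's cell: 427.7850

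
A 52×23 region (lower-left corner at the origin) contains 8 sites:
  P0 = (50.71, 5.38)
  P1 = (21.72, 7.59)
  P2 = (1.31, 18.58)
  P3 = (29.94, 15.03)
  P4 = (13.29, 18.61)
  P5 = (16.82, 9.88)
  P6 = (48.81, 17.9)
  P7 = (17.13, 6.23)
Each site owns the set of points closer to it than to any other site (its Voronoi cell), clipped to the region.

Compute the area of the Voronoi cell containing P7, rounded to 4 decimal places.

1. box [0,52]×[0,23]: [(0, 0) (52, 0) (52, 23) (0, 23)]
2. ⊥bis P7·P0 via (33.92,5.805): [(0, 0) (33.7731, 0) (34.3553, 23) (0, 23)]  |A|=783.4756
3. ⊥bis P7·P1 via (19.425,6.91): [(0, 0) (21.4724, 0) (14.6576, 23) (0, 23)]  |A|=415.495
4. ⊥bis P7·P2 via (9.22,12.405): [(0, 0.5944) (0, 0) (21.4724, 0) (15.4372, 20.369)]  |A|=223.2739
5. ⊥bis P7·P3 via (23.535,10.63): [(0, 0.5944) (0, 0) (21.4724, 0) (15.4372, 20.369)]  |A|=223.2739
6. ⊥bis P7·P4 via (15.21,12.42): [(7.3216, 9.9732) (0, 0.5944) (0, 0) (21.4724, 0) (17.575, 13.1536)]  |A|=182.8828
7. ⊥bis P7·P5 via (16.975,8.055): [(5.0323, 7.0407) (0, 0.5944) (0, 0) (21.4724, 0) (19.0339, 8.2299)]  |A|=136.1516
8. ⊥bis P7·P6 via (32.97,12.065): [(5.0323, 7.0407) (0, 0.5944) (0, 0) (21.4724, 0) (19.0339, 8.2299)]  |A|=136.1516
9. canonical 5-gon: [(5.0323, 7.0407) (0, 0.5944) (0, 0) (21.4724, 0) (19.0339, 8.2299)]
10. shoelace: 136.1516

Area of P7's cell: 136.1516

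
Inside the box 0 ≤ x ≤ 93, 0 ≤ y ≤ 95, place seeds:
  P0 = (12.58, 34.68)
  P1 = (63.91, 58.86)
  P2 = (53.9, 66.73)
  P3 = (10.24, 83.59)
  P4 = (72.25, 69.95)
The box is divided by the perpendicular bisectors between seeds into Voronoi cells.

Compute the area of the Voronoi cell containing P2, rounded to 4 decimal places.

Area of P2's cell: 1266.6637

1. box [0,93]×[0,95]: [(0, 0) (93, 0) (93, 95) (0, 95)]
2. ⊥bis P2·P0 via (33.24,50.705): [(0, 93.5592) (72.5695, 0) (93, 0) (93, 95) (0, 95)]  |A|=5440.2278
3. ⊥bis P2·P1 via (58.905,62.795): [(0, 93.5592) (41.2652, 40.3586) (84.225, 95) (0, 95)]  |A|=2330.8133
4. ⊥bis P2·P3 via (32.07,75.16): [(26.1541, 59.8404) (41.2652, 40.3586) (84.225, 95) (39.7315, 95)]  |A|=1613.4994
5. ⊥bis P2·P4 via (63.075,68.34): [(26.1541, 59.8404) (41.2652, 40.3586) (63.1096, 68.1429) (58.3968, 95) (39.7315, 95)]  |A|=1266.6637
6. canonical 5-gon: [(26.1541, 59.8404) (41.2652, 40.3586) (63.1096, 68.1429) (58.3968, 95) (39.7315, 95)]
7. shoelace: 1266.6637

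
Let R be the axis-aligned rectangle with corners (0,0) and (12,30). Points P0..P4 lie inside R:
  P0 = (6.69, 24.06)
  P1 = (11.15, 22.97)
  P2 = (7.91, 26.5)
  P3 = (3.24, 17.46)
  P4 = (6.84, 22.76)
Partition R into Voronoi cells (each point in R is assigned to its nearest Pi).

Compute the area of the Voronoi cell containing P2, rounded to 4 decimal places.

1. box [0,12]×[0,30]: [(0, 0) (12, 0) (12, 30) (0, 30)]
2. ⊥bis P2·P0 via (7.3,25.28): [(0, 28.93) (12, 22.93) (12, 30) (0, 30)]  |A|=48.84
3. ⊥bis P2·P1 via (9.53,24.735): [(0, 28.93) (9.128, 24.366) (12, 27.0021) (12, 30) (0, 30)]  |A|=42.9925
4. ⊥bis P2·P3 via (5.575,21.98): [(0, 28.93) (9.128, 24.366) (12, 27.0021) (12, 30) (0, 30)]  |A|=42.9925
5. ⊥bis P2·P4 via (7.375,24.63): [(0, 28.93) (9.128, 24.366) (12, 27.0021) (12, 30) (0, 30)]  |A|=42.9925
6. canonical 5-gon: [(0, 28.93) (9.128, 24.366) (12, 27.0021) (12, 30) (0, 30)]
7. shoelace: 42.9925

Area of P2's cell: 42.9925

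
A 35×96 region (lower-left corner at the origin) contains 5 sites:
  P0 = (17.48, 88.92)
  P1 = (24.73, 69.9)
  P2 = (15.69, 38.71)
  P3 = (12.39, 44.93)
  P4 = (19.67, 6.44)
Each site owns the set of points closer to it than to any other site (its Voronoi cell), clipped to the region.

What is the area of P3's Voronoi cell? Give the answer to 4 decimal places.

1. box [0,35]×[0,96]: [(0, 0) (35, 0) (35, 96) (0, 96)]
2. ⊥bis P3·P0 via (14.935,66.925): [(0, 68.6531) (0, 0) (35, 0) (35, 64.6033)]  |A|=2331.9873
3. ⊥bis P3·P1 via (18.56,57.415): [(0, 66.5872) (0, 0) (35, 0) (35, 49.2905)]  |A|=2027.8596
4. ⊥bis P3·P2 via (14.04,41.82): [(31.4383, 51.0506) (0, 66.5872) (0, 34.3711)]  |A|=506.4101
5. ⊥bis P3·P4 via (16.03,25.685): [(31.4383, 51.0506) (0, 66.5872) (0, 34.3711)]  |A|=506.4101
6. canonical 3-gon: [(31.4383, 51.0506) (0, 66.5872) (0, 34.3711)]
7. shoelace: 506.4101

Area of P3's cell: 506.4101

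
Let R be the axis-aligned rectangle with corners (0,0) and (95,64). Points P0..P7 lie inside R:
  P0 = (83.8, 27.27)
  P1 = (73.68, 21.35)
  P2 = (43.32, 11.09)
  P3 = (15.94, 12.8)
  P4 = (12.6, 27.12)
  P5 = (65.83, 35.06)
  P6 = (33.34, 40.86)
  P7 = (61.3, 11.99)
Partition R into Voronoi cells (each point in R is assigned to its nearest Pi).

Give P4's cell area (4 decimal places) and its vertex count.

Area of P4's cell: 769.5219 (4 vertices)

1. box [0,95]×[0,64]: [(0, 0) (95, 0) (95, 64) (0, 64)]
2. ⊥bis P4·P0 via (48.2,27.195): [(0, 0) (48.2573, 0) (48.1225, 64) (0, 64)]  |A|=3084.1521
3. ⊥bis P4·P1 via (43.14,24.235): [(0, 0) (40.8506, 0) (46.8965, 64) (0, 64)]  |A|=2807.906
4. ⊥bis P4·P2 via (27.96,19.105): [(0, 0) (17.9908, 0) (45.9039, 53.4928) (46.8965, 64) (0, 64)]  |A|=2196.4894
5. ⊥bis P4·P3 via (14.27,19.96): [(0, 16.6317) (30.365, 23.714) (45.9039, 53.4928) (46.8965, 64) (0, 64)]  |A|=1730.6618
6. ⊥bis P4·P5 via (39.215,31.09): [(0, 16.6317) (30.365, 23.714) (38.1032, 38.5435) (34.306, 64) (0, 64)]  |A|=1536.845
7. ⊥bis P4·P6 via (22.97,33.99): [(0, 16.6317) (29.8563, 23.5954) (3.0887, 64) (0, 64)]  |A|=769.5219
8. ⊥bis P4·P7 via (36.95,19.555): [(0, 16.6317) (29.8563, 23.5954) (3.0887, 64) (0, 64)]  |A|=769.5219
9. canonical 4-gon: [(0, 16.6317) (29.8563, 23.5954) (3.0887, 64) (0, 64)]
10. shoelace: 769.5219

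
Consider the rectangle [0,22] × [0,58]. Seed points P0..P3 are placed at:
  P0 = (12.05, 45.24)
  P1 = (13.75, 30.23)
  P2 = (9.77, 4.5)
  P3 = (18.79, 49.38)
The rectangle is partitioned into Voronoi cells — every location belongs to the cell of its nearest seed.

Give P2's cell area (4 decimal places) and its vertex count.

1. box [0,22]×[0,58]: [(0, 0) (22, 0) (22, 58) (0, 58)]
2. ⊥bis P2·P0 via (10.91,24.87): [(0, 25.4806) (0, 0) (22, 0) (22, 24.2494)]  |A|=547.0292
3. ⊥bis P2·P1 via (11.76,17.365): [(0, 19.1841) (0, 0) (22, 0) (22, 15.781)]  |A|=384.6163
4. ⊥bis P2·P3 via (14.28,26.94): [(0, 19.1841) (0, 0) (22, 0) (22, 15.781)]  |A|=384.6163
5. canonical 4-gon: [(0, 19.1841) (0, 0) (22, 0) (22, 15.781)]
6. shoelace: 384.6163

Area of P2's cell: 384.6163 (4 vertices)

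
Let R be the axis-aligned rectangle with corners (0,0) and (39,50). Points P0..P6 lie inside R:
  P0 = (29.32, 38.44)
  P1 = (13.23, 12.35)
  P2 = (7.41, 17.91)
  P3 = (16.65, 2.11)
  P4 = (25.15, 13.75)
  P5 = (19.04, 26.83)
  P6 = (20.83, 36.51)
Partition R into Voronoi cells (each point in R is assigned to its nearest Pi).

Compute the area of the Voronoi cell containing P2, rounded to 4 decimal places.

Area of P2's cell: 260.6293

1. box [0,39]×[0,50]: [(0, 0) (39, 0) (39, 50) (0, 50)]
2. ⊥bis P2·P0 via (18.365,28.175): [(0, 47.7745) (0, 0) (39, 0) (39, 6.1529)]  |A|=1051.5846
3. ⊥bis P2·P1 via (10.32,15.13): [(20.5522, 25.8407) (0, 47.7745) (0, 4.3274)]  |A|=446.4673
4. ⊥bis P2·P3 via (12.03,10.01): [(20.5522, 25.8407) (0, 47.7745) (0, 4.3274)]  |A|=446.4673
5. ⊥bis P2·P4 via (16.28,15.83): [(18.0013, 23.1705) (19.0128, 27.4837) (0, 47.7745) (0, 4.3274)]  |A|=442.3165
6. ⊥bis P2·P5 via (13.225,22.37): [(15.0114, 20.0408) (0, 39.6129) (0, 4.3274)]  |A|=264.843
7. ⊥bis P2·P6 via (14.12,27.21): [(15.0114, 20.0408) (3.8043, 34.6529) (0, 37.3977) (0, 4.3274)]  |A|=260.6293
8. canonical 4-gon: [(15.0114, 20.0408) (3.8043, 34.6529) (0, 37.3977) (0, 4.3274)]
9. shoelace: 260.6293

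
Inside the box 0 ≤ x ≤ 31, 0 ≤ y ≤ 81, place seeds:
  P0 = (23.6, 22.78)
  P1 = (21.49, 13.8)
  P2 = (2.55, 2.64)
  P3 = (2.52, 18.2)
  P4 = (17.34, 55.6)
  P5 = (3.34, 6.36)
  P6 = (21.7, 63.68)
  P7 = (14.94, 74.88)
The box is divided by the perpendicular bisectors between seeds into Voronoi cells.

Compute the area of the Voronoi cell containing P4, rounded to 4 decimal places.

1. box [0,31]×[0,81]: [(0, 0) (31, 0) (31, 81) (0, 81)]
2. ⊥bis P4·P0 via (20.47,39.19): [(0, 35.2856) (31, 41.1985) (31, 81) (0, 81)]  |A|=1325.4969
3. ⊥bis P4·P1 via (19.415,34.7): [(0, 35.2856) (31, 41.1985) (31, 81) (0, 81)]  |A|=1325.4969
4. ⊥bis P4·P2 via (9.945,29.12): [(0, 35.2856) (31, 41.1985) (31, 81) (0, 81)]  |A|=1325.4969
5. ⊥bis P4·P3 via (9.93,36.9): [(0, 40.8348) (9.4536, 37.0888) (31, 41.1985) (31, 81) (0, 81)]  |A|=1299.2668
6. ⊥bis P4·P5 via (10.34,30.98): [(0, 40.8348) (9.4536, 37.0888) (31, 41.1985) (31, 81) (0, 81)]  |A|=1299.2668
7. ⊥bis P4·P6 via (19.52,59.64): [(0, 70.1731) (0, 40.8348) (9.4536, 37.0888) (31, 41.1985) (31, 53.4453)]  |A|=704.3522
8. ⊥bis P4·P7 via (16.14,65.24): [(10.4538, 64.5322) (0, 63.2309) (0, 40.8348) (9.4536, 37.0888) (31, 41.1985) (31, 53.4453)]  |A|=668.0661
9. canonical 6-gon: [(10.4538, 64.5322) (0, 63.2309) (0, 40.8348) (9.4536, 37.0888) (31, 41.1985) (31, 53.4453)]
10. shoelace: 668.0661

Area of P4's cell: 668.0661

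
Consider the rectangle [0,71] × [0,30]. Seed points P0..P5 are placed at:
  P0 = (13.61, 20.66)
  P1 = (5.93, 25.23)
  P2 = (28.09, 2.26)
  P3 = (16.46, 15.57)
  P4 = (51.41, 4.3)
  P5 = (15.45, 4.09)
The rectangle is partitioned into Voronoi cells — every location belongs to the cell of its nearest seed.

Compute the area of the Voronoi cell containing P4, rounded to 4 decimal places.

1. box [0,71]×[0,30]: [(0, 0) (71, 0) (71, 30) (0, 30)]
2. ⊥bis P4·P0 via (32.51,12.48): [(27.1086, 0) (71, 0) (71, 30) (40.0927, 30)]  |A|=1121.98
3. ⊥bis P4·P1 via (28.67,14.765): [(27.1086, 0) (71, 0) (71, 30) (40.0927, 30)]  |A|=1121.98
4. ⊥bis P4·P2 via (39.75,3.28): [(37.8632, 24.8487) (40.0369, 0) (71, 0) (71, 30) (40.0927, 30)]  |A|=961.3543
5. ⊥bis P4·P3 via (33.935,9.935): [(38.0512, 22.6999) (40.0369, 0) (71, 0) (71, 30) (40.4052, 30)]  |A|=957.3343
6. ⊥bis P4·P5 via (33.43,4.195): [(38.0512, 22.6999) (40.0369, 0) (71, 0) (71, 30) (40.4052, 30)]  |A|=957.3343
7. canonical 5-gon: [(38.0512, 22.6999) (40.0369, 0) (71, 0) (71, 30) (40.4052, 30)]
8. shoelace: 957.3343

Area of P4's cell: 957.3343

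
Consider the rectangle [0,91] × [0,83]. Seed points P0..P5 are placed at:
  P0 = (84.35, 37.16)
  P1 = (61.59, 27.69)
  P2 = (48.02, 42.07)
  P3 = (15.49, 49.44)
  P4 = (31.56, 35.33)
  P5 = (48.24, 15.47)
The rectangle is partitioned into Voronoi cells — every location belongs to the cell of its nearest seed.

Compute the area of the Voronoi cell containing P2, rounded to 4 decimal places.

Area of P2's cell: 1516.7670

1. box [0,91]×[0,83]: [(0, 0) (91, 0) (91, 83) (0, 83)]
2. ⊥bis P2·P0 via (66.185,39.615): [(0, 0) (60.831, 0) (72.0485, 83) (0, 83)]  |A|=5514.4999
3. ⊥bis P2·P1 via (54.805,34.88): [(0, 0) (17.843, 0) (67.1151, 46.4967) (72.0485, 83) (0, 83)]  |A|=4515.1
4. ⊥bis P2·P3 via (31.755,45.755): [(22.353, 4.2559) (67.1151, 46.4967) (72.0485, 83) (40.1932, 83)]  |A|=1966.9933
5. ⊥bis P2·P4 via (39.79,38.7): [(33.5881, 53.8459) (45.1031, 25.7246) (67.1151, 46.4967) (72.0485, 83) (40.1932, 83)]  |A|=1523.5047
6. ⊥bis P2·P5 via (48.13,28.77): [(33.5881, 53.8459) (43.8705, 28.7348) (48.3321, 28.7717) (67.1151, 46.4967) (72.0485, 83) (40.1932, 83)]  |A|=1516.767
7. canonical 6-gon: [(33.5881, 53.8459) (43.8705, 28.7348) (48.3321, 28.7717) (67.1151, 46.4967) (72.0485, 83) (40.1932, 83)]
8. shoelace: 1516.767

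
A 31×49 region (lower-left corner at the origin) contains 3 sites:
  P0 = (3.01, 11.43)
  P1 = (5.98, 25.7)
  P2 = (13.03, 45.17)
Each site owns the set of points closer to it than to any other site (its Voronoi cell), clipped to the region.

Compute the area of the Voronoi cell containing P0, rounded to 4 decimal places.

Area of P0's cell: 504.5108

1. box [0,31]×[0,49]: [(0, 0) (31, 0) (31, 49) (0, 49)]
2. ⊥bis P0·P1 via (4.495,18.565): [(0, 19.5005) (0, 0) (31, 0) (31, 13.0485)]  |A|=504.5108
3. ⊥bis P0·P2 via (8.02,28.3): [(0, 19.5005) (0, 0) (31, 0) (31, 13.0485)]  |A|=504.5108
4. canonical 4-gon: [(0, 19.5005) (0, 0) (31, 0) (31, 13.0485)]
5. shoelace: 504.5108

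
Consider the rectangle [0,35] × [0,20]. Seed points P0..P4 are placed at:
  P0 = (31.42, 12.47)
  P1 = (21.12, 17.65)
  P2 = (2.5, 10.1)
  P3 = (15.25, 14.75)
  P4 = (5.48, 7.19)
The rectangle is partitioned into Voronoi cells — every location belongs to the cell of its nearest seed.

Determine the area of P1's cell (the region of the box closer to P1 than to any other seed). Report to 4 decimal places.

1. box [0,35]×[0,20]: [(0, 0) (35, 0) (35, 20) (0, 20)]
2. ⊥bis P1·P0 via (26.27,15.06): [(0, 0) (18.6961, 0) (28.7544, 20) (0, 20)]  |A|=474.5052
3. ⊥bis P1·P2 via (11.81,13.875): [(17.436, 0) (18.6961, 0) (28.7544, 20) (9.3264, 20)]  |A|=206.8807
4. ⊥bis P1·P3 via (18.185,16.2): [(22.4756, 7.5152) (28.7544, 20) (16.3077, 20)]  |A|=77.6975
5. ⊥bis P1·P4 via (13.3,12.42): [(22.4756, 7.5152) (28.7544, 20) (16.3077, 20)]  |A|=77.6975
6. canonical 3-gon: [(22.4756, 7.5152) (28.7544, 20) (16.3077, 20)]
7. shoelace: 77.6975

Area of P1's cell: 77.6975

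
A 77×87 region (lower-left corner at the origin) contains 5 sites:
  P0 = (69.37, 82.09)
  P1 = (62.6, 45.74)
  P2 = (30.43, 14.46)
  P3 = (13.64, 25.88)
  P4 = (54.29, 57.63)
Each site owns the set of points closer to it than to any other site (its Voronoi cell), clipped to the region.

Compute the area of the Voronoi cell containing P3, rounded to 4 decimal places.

1. box [0,77]×[0,87]: [(0, 0) (77, 0) (77, 87) (0, 87)]
2. ⊥bis P3·P0 via (41.505,53.985): [(0, 0) (77, 0) (77, 18.7931) (8.2056, 87) (0, 87)]  |A|=4352.8753
3. ⊥bis P3·P1 via (38.12,35.81): [(0, 0) (52.6459, 0) (23.5107, 71.8256) (8.2056, 87) (0, 87)]  |A|=2975.6353
4. ⊥bis P3·P2 via (22.035,20.17): [(0, 0) (8.316, 0) (36.085, 40.8267) (23.5107, 71.8256) (8.2056, 87) (0, 87)]  |A|=2070.7141
5. ⊥bis P3·P4 via (33.965,41.755): [(0, 85.2409) (0, 0) (8.316, 0) (35.4357, 39.8721)]  |A|=1676.0736
6. canonical 4-gon: [(0, 85.2409) (0, 0) (8.316, 0) (35.4357, 39.8721)]
7. shoelace: 1676.0736

Area of P3's cell: 1676.0736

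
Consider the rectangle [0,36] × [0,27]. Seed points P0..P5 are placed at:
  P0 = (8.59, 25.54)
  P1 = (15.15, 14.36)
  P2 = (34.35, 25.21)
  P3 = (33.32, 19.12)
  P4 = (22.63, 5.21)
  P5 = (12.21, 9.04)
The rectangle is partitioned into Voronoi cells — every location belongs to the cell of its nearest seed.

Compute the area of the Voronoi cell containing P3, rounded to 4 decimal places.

1. box [0,36]×[0,27]: [(0, 0) (36, 0) (36, 27) (0, 27)]
2. ⊥bis P3·P0 via (20.955,22.33): [(15.158, 0) (36, 0) (36, 27) (22.1673, 27)]  |A|=468.1071
3. ⊥bis P3·P1 via (24.235,16.74): [(21.8587, 25.811) (28.6204, 0) (36, 0) (36, 27) (22.1673, 27)]  |A|=294.3691
4. ⊥bis P3·P2 via (33.835,22.165): [(22.3029, 24.1154) (28.6204, 0) (36, 0) (36, 21.7988)]  |A|=238.2722
5. ⊥bis P3·P4 via (27.975,12.165): [(22.3029, 24.1154) (24.7929, 14.6105) (36, 5.9977) (36, 21.7988)]  |A|=150.7537
6. ⊥bis P3·P5 via (22.765,14.08): [(22.3029, 24.1154) (24.7929, 14.6105) (36, 5.9977) (36, 21.7988)]  |A|=150.7537
7. canonical 4-gon: [(22.3029, 24.1154) (24.7929, 14.6105) (36, 5.9977) (36, 21.7988)]
8. shoelace: 150.7537

Area of P3's cell: 150.7537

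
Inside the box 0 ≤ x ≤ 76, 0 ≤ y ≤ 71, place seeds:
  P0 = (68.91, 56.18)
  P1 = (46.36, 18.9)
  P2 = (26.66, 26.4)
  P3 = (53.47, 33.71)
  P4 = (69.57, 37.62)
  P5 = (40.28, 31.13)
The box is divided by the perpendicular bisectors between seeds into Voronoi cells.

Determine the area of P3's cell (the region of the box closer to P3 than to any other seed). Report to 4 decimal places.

Area of P3's cell: 446.3154

1. box [0,76]×[0,71]: [(0, 0) (76, 0) (76, 71) (0, 71)]
2. ⊥bis P3·P0 via (61.19,44.945): [(0, 0) (76, 0) (76, 34.7685) (23.2719, 71) (0, 71)]  |A|=4440.7899
3. ⊥bis P3·P1 via (49.915,26.305): [(0, 50.2682) (76, 13.7821) (76, 34.7685) (23.2719, 71) (0, 71)]  |A|=2006.8774
4. ⊥bis P3·P2 via (40.065,30.055): [(39.7579, 31.1812) (76, 13.7821) (76, 34.7685) (30.1987, 66.2403)]  |A|=1032.7475
5. ⊥bis P3·P4 via (61.52,35.665): [(39.7579, 31.1812) (65.6248, 18.763) (58.881, 46.5316) (30.1987, 66.2403)]  |A|=725.8565
6. ⊥bis P3·P5 via (46.875,32.42): [(47.88, 27.282) (65.6248, 18.763) (58.881, 46.5316) (41.8219, 58.2536)]  |A|=446.3154
7. canonical 4-gon: [(47.88, 27.282) (65.6248, 18.763) (58.881, 46.5316) (41.8219, 58.2536)]
8. shoelace: 446.3154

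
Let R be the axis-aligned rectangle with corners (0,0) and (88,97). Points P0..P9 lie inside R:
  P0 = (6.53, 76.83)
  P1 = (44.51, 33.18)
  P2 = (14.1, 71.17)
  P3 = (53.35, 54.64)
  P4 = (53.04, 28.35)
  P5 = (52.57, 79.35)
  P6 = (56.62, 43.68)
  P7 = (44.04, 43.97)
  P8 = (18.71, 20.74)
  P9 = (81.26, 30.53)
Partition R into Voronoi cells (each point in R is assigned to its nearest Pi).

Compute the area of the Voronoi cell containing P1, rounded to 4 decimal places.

1. box [0,88]×[0,97]: [(0, 0) (88, 0) (88, 97) (0, 97)]
2. ⊥bis P1·P0 via (25.52,55.005): [(0, 32.8) (0, 0) (88, 0) (88, 97) (73.7844, 97)]  |A|=6167.5198
3. ⊥bis P1·P2 via (29.305,52.175): [(0, 28.7171) (0, 0) (88, 0) (88, 97) (85.3031, 97)]  |A|=5623.6296
4. ⊥bis P1·P3 via (48.93,43.91): [(29.1558, 52.0556) (0, 28.7171) (0, 0) (88, 0) (88, 27.8159)]  |A|=3527.4833
5. ⊥bis P1·P4 via (48.775,30.765): [(54.8397, 41.4756) (29.1558, 52.0556) (0, 28.7171) (0, 0) (31.3547, 0)]  |A|=1891.593
6. ⊥bis P1·P5 via (48.54,56.265): [(54.8397, 41.4756) (29.1558, 52.0556) (0, 28.7171) (0, 0) (31.3547, 0)]  |A|=1891.593
7. ⊥bis P1·P6 via (50.565,38.43): [(52.1077, 36.6507) (44.082, 45.907) (29.1558, 52.0556) (0, 28.7171) (0, 0) (31.3547, 0)]  |A|=1859.5874
8. ⊥bis P1·P7 via (44.275,38.575): [(52.1077, 36.6507) (50.2149, 38.8337) (10.4758, 37.1027) (0, 28.7171) (0, 0) (31.3547, 0)]  |A|=1544.7144
9. ⊥bis P1·P8 via (31.61,26.96): [(38.5134, 12.6426) (52.1077, 36.6507) (50.2149, 38.8337) (26.3853, 37.7957)]  |A|=343.5486
10. ⊥bis P1·P9 via (62.885,31.855): [(38.5134, 12.6426) (52.1077, 36.6507) (50.2149, 38.8337) (26.3853, 37.7957)]  |A|=343.5486
11. canonical 4-gon: [(38.5134, 12.6426) (52.1077, 36.6507) (50.2149, 38.8337) (26.3853, 37.7957)]
12. shoelace: 343.5486

Area of P1's cell: 343.5486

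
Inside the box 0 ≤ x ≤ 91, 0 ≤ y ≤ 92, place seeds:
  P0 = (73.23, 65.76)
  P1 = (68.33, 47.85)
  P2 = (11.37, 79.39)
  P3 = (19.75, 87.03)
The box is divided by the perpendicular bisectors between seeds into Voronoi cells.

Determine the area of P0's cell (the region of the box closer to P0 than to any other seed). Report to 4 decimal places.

Area of P0's cell: 1523.3738

1. box [0,91]×[0,92]: [(0, 0) (91, 0) (91, 92) (0, 92)]
2. ⊥bis P0·P1 via (70.78,56.805): [(0, 76.1697) (91, 51.273) (91, 92) (0, 92)]  |A|=2573.3563
3. ⊥bis P0·P2 via (42.3,72.575): [(40.6421, 65.0504) (91, 51.273) (91, 92) (46.58, 92)]  |A|=1624.0128
4. ⊥bis P0·P3 via (46.49,76.395): [(41.847, 64.7208) (91, 51.273) (91, 92) (52.6964, 92)]  |A|=1523.3738
5. canonical 4-gon: [(41.847, 64.7208) (91, 51.273) (91, 92) (52.6964, 92)]
6. shoelace: 1523.3738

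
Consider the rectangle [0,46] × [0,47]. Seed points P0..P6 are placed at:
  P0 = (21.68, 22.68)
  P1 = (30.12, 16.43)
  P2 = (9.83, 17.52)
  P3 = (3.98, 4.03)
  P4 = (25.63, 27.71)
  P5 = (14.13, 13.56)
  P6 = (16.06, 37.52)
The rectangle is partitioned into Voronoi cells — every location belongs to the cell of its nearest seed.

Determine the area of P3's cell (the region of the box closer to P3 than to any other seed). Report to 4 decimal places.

Area of P3's cell: 142.3479

1. box [0,46]×[0,47]: [(0, 0) (46, 0) (46, 47) (0, 47)]
2. ⊥bis P3·P0 via (12.83,13.355): [(0, 25.5315) (0, 0) (26.9018, 0)]  |A|=343.4211
3. ⊥bis P3·P1 via (17.05,10.23): [(17.8093, 8.6293) (0, 25.5315) (0, 0) (21.9028, 0)]  |A|=321.852
4. ⊥bis P3·P2 via (6.905,10.775): [(19.352, 5.3773) (0, 13.7694) (0, 0) (21.9028, 0)]  |A|=192.1214
5. ⊥bis P3·P4 via (14.805,15.87): [(19.352, 5.3773) (0, 13.7694) (0, 0) (21.9028, 0)]  |A|=192.1214
6. ⊥bis P3·P5 via (9.055,8.795): [(7.3958, 10.5622) (0, 13.7694) (0, 0) (17.3128, 0)]  |A|=142.3479
7. ⊥bis P3·P6 via (10.02,20.775): [(7.3958, 10.5622) (0, 13.7694) (0, 0) (17.3128, 0)]  |A|=142.3479
8. canonical 4-gon: [(7.3958, 10.5622) (0, 13.7694) (0, 0) (17.3128, 0)]
9. shoelace: 142.3479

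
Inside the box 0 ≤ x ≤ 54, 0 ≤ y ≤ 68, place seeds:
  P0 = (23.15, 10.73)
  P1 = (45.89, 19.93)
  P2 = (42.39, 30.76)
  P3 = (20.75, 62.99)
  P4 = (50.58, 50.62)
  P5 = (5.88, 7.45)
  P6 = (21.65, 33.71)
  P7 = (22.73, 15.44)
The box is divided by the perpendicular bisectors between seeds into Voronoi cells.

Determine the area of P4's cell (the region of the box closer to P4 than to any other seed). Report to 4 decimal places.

1. box [0,54]×[0,68]: [(0, 0) (54, 0) (54, 68) (0, 68)]
2. ⊥bis P4·P0 via (36.865,30.675): [(0, 56.0249) (54, 18.8923) (54, 68) (0, 68)]  |A|=1649.2368
3. ⊥bis P4·P1 via (48.235,35.275): [(0, 56.0249) (25.0152, 38.8234) (54, 34.394) (54, 68) (0, 68)]  |A|=1424.5794
4. ⊥bis P4·P2 via (46.485,40.69): [(0, 59.8598) (54, 37.5909) (54, 68) (0, 68)]  |A|=1040.8308
5. ⊥bis P4·P3 via (35.665,56.805): [(31.5384, 46.8538) (54, 37.5909) (54, 68) (40.3074, 68)]  |A|=486.292
6. ⊥bis P4·P5 via (28.23,29.035): [(31.5384, 46.8538) (54, 37.5909) (54, 68) (40.3074, 68)]  |A|=486.292
7. ⊥bis P4·P6 via (36.115,42.165): [(32.3003, 48.6912) (33.9574, 45.8562) (54, 37.5909) (54, 68) (40.3074, 68)]  |A|=483.6896
8. ⊥bis P4·P7 via (36.655,33.03): [(32.3003, 48.6912) (33.9574, 45.8562) (54, 37.5909) (54, 68) (40.3074, 68)]  |A|=483.6896
9. canonical 5-gon: [(32.3003, 48.6912) (33.9574, 45.8562) (54, 37.5909) (54, 68) (40.3074, 68)]
10. shoelace: 483.6896

Area of P4's cell: 483.6896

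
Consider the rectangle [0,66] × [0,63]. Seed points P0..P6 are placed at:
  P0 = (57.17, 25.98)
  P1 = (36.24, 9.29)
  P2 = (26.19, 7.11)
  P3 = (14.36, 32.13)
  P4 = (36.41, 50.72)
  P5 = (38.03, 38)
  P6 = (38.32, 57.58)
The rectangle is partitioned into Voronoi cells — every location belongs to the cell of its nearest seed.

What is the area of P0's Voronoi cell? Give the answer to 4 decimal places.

1. box [0,66]×[0,63]: [(0, 0) (66, 0) (66, 63) (0, 63)]
2. ⊥bis P0·P1 via (46.705,17.635): [(60.7675, 0) (66, 0) (66, 63) (10.53, 63)]  |A|=1912.1274
3. ⊥bis P0·P2 via (41.68,16.545): [(22.6156, 47.8442) (60.7675, 0) (66, 0) (66, 63) (13.3841, 63)]  |A|=1890.4994
4. ⊥bis P0·P3 via (35.765,29.055): [(36.0449, 31.0033) (60.7675, 0) (66, 0) (66, 63) (40.6415, 63)]  |A|=1430.3936
5. ⊥bis P0·P4 via (46.79,38.35): [(36.8426, 30.0029) (60.7675, 0) (66, 0) (66, 54.4696)]  |A|=872.5911
6. ⊥bis P0·P5 via (47.6,31.99): [(56.9461, 46.8723) (42.1625, 23.3316) (60.7675, 0) (66, 0) (66, 54.4696)]  |A|=760.6612
7. ⊥bis P0·P6 via (47.745,41.78): [(58.5799, 48.2432) (56.9461, 46.8723) (42.1625, 23.3316) (60.7675, 0) (66, 0) (66, 52.6695)]  |A|=753.9824
8. canonical 6-gon: [(58.5799, 48.2432) (56.9461, 46.8723) (42.1625, 23.3316) (60.7675, 0) (66, 0) (66, 52.6695)]
9. shoelace: 753.9824

Area of P0's cell: 753.9824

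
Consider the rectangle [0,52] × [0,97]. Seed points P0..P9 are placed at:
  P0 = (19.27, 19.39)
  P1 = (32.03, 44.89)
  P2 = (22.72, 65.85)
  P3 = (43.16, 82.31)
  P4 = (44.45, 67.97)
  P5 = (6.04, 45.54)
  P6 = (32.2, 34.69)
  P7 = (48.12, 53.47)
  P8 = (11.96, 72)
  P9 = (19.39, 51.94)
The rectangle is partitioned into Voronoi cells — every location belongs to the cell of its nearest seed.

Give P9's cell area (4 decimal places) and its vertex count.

Area of P9's cell: 270.0644 (5 vertices)

1. box [0,52]×[0,97]: [(0, 0) (52, 0) (52, 97) (0, 97)]
2. ⊥bis P9·P0 via (19.33,35.665): [(0, 35.7363) (52, 35.5446) (52, 97) (0, 97)]  |A|=3190.6987
3. ⊥bis P9·P1 via (25.71,48.415): [(0, 35.7363) (18.6001, 35.6677) (52, 95.5505) (52, 97) (0, 97)]  |A|=2188.6031
4. ⊥bis P9·P2 via (21.055,58.895): [(0, 63.9355) (0, 35.7363) (18.6001, 35.6677) (30.3184, 56.6774)]  |A|=623.2707
5. ⊥bis P9·P3 via (31.275,67.125): [(0, 63.9355) (0, 35.7363) (18.6001, 35.6677) (30.3184, 56.6774)]  |A|=623.2707
6. ⊥bis P9·P4 via (31.92,59.955): [(0, 63.9355) (0, 35.7363) (18.6001, 35.6677) (30.3184, 56.6774)]  |A|=623.2707
7. ⊥bis P9·P5 via (12.715,48.74): [(6.1343, 62.467) (18.8054, 36.0357) (30.3184, 56.6774)]  |A|=282.9272
8. ⊥bis P9·P6 via (25.795,43.315): [(6.1343, 62.467) (18.067, 37.5761) (20.7941, 39.6013) (30.3184, 56.6774)]  |A|=280.079
9. ⊥bis P9·P7 via (33.755,52.705): [(6.1343, 62.467) (18.067, 37.5761) (20.7941, 39.6013) (30.3184, 56.6774)]  |A|=280.079
10. ⊥bis P9·P8 via (15.675,61.97): [(12.7444, 60.8845) (7.7752, 59.044) (18.067, 37.5761) (20.7941, 39.6013) (30.3184, 56.6774)]  |A|=270.0644
11. canonical 5-gon: [(12.7444, 60.8845) (7.7752, 59.044) (18.067, 37.5761) (20.7941, 39.6013) (30.3184, 56.6774)]
12. shoelace: 270.0644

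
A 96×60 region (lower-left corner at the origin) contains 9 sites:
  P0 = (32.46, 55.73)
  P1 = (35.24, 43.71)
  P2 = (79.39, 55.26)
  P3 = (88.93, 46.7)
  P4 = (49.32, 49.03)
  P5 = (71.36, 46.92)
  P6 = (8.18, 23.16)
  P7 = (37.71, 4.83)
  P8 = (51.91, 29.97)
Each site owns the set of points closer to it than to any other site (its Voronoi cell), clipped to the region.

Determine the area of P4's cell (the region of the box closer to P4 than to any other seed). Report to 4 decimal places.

Area of P4's cell: 366.8344

1. box [0,96]×[0,60]: [(0, 0) (96, 0) (96, 60) (0, 60)]
2. ⊥bis P4·P0 via (40.89,52.38): [(20.0747, 0) (96, 0) (96, 60) (43.9181, 60)]  |A|=3840.2157
3. ⊥bis P4·P1 via (42.28,46.37): [(40.4385, 51.2438) (59.8005, 0) (96, 0) (96, 60) (43.9181, 60)]  |A|=2822.3657
4. ⊥bis P4·P2 via (64.355,52.145): [(40.4385, 51.2438) (59.8005, 0) (75.1586, 0) (62.7276, 60) (43.9181, 60)]  |A|=1198.9501
5. ⊥bis P4·P3 via (69.125,47.865): [(40.4385, 51.2438) (59.8005, 0) (66.3094, 0) (68.2663, 33.2667) (62.7276, 60) (43.9181, 60)]  |A|=1051.7591
6. ⊥bis P4·P5 via (60.34,47.975): [(40.4385, 51.2438) (56.5665, 8.5591) (61.4912, 60) (43.9181, 60)]  |A|=596.862
7. ⊥bis P4·P6 via (28.75,36.095): [(40.4385, 51.2438) (56.5665, 8.5591) (61.4912, 60) (43.9181, 60)]  |A|=596.862
8. ⊥bis P4·P7 via (43.515,26.93): [(40.4385, 51.2438) (50.2985, 25.1482) (57.962, 23.1352) (61.4912, 60) (43.9181, 60)]  |A|=539.6054
9. ⊥bis P4·P8 via (50.615,39.5): [(40.4385, 51.2438) (45.156, 38.7582) (59.6461, 40.7272) (61.4912, 60) (43.9181, 60)]  |A|=366.8344
10. canonical 5-gon: [(40.4385, 51.2438) (45.156, 38.7582) (59.6461, 40.7272) (61.4912, 60) (43.9181, 60)]
11. shoelace: 366.8344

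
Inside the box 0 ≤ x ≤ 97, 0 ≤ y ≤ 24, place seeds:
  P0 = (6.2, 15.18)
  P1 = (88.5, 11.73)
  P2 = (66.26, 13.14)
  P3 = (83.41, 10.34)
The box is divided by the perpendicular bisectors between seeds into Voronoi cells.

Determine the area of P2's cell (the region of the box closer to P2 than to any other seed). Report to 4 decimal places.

1. box [0,97]×[0,24]: [(0, 0) (97, 0) (97, 24) (0, 24)]
2. ⊥bis P2·P0 via (36.23,14.16): [(35.749, 0) (97, 0) (97, 24) (36.5642, 24)]  |A|=1460.2408
3. ⊥bis P2·P1 via (77.38,12.435): [(35.749, 0) (76.5916, 0) (78.1132, 24) (36.5642, 24)]  |A|=988.6989
4. ⊥bis P2·P3 via (74.835,11.74): [(35.749, 0) (72.9183, 0) (76.8366, 24) (36.5642, 24)]  |A|=929.2996
5. canonical 4-gon: [(35.749, 0) (72.9183, 0) (76.8366, 24) (36.5642, 24)]
6. shoelace: 929.2996

Area of P2's cell: 929.2996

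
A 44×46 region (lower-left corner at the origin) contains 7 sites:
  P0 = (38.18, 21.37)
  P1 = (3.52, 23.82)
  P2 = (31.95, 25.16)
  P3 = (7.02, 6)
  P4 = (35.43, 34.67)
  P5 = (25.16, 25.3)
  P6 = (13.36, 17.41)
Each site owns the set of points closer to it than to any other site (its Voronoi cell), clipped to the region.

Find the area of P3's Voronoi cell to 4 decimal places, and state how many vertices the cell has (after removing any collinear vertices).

1. box [0,44]×[0,46]: [(0, 0) (44, 0) (44, 46) (0, 46)]
2. ⊥bis P3·P0 via (22.6,13.685): [(0, 0) (29.3503, 0) (6.6603, 46) (0, 46)]  |A|=828.2428
3. ⊥bis P3·P1 via (5.27,14.91): [(0, 13.8749) (0, 0) (29.3503, 0) (20.5185, 17.9049)]  |A|=405.1035
4. ⊥bis P3·P2 via (19.485,15.58): [(18.0681, 17.4236) (0, 13.8749) (0, 0) (29.3503, 0) (25.5718, 7.6601)]  |A|=391.3354
5. ⊥bis P3·P4 via (21.225,20.335): [(18.0681, 17.4236) (0, 13.8749) (0, 0) (29.3503, 0) (25.5718, 7.6601)]  |A|=391.3354
6. ⊥bis P3·P5 via (16.09,15.65): [(14.871, 16.7957) (0, 13.8749) (0, 0) (29.3503, 0) (26.4198, 5.9411)]  |A|=368.0479
7. ⊥bis P3·P6 via (10.19,11.705): [(4.6435, 14.7869) (0, 13.8749) (0, 0) (29.3503, 0) (28.631, 1.4582)]  |A|=261.9102
8. canonical 5-gon: [(4.6435, 14.7869) (0, 13.8749) (0, 0) (29.3503, 0) (28.631, 1.4582)]
9. shoelace: 261.9102

Area of P3's cell: 261.9102 (5 vertices)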